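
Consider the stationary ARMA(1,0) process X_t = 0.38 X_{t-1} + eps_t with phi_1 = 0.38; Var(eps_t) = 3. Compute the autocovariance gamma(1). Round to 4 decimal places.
\gamma(1) = 1.3324

Multiply the model equation by X_{t-k} and take expectations. With theta_0 = psi_0 = 1 and psi_j the MA(infinity) weights, this gives
  gamma(k) - sum_i phi_i gamma(k-i) = c_k,
  c_k = sigma^2 * sum_{j=k..q} theta_j psi_{j-k}   (c_k = 0 for k > q),
using gamma(-m) = gamma(m).
Pure AR (q = 0): c_0 = sigma^2 = 3, c_k = 0 for k >= 1.
Equations for k = 0 and k = 1 (AR order 1):
  gamma(0) = phi_1 gamma(1) + c_0
  gamma(1) = phi_1 gamma(0) + c_1
Substituting the second into the first: gamma(0) (1 - phi_1^2) = c_0 + phi_1 c_1, so
  gamma(0) = c_0 / (1 - phi_1^2) = 3 / (1 - (0.38)^2) = 3 / 0.8556 = 3.506311.
  gamma(1) = phi_1 gamma(0) = (0.38)(3.506311) = 1.332398.
Therefore gamma(1) = 1.3324 (to 4 decimal places).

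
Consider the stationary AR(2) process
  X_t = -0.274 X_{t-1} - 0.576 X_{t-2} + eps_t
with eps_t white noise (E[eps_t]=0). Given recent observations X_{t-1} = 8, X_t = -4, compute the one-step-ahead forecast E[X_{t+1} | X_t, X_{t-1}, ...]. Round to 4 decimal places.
E[X_{t+1} \mid \mathcal F_t] = -3.5120

For an AR(p) model X_t = c + sum_i phi_i X_{t-i} + eps_t, the
one-step-ahead conditional mean is
  E[X_{t+1} | X_t, ...] = c + sum_i phi_i X_{t+1-i}.
Substitute known values:
  E[X_{t+1} | ...] = (-0.274) * (-4) + (-0.576) * (8)
                   = -3.5120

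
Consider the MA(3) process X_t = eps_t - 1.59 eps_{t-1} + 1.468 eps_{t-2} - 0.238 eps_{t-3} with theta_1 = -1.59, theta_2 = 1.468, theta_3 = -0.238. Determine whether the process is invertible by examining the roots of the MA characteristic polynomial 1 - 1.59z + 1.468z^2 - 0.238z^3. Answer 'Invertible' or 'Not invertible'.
\text{Not invertible}

The MA(q) characteristic polynomial is P(z) = 1 - 1.59z + 1.468z^2 - 0.238z^3.
Invertibility requires all roots to lie outside the unit circle, i.e. |z| > 1 for every root.
Degree 3: look for a simple real root z0 first, then factor out (1 - z/z0) and solve the remaining quadratic.
Testing z0 = 5: P(5) = 1 + (-1.59)(5) + (1.468)(5)^2 + (-0.238)(5)^3
  = 1 + (-7.95) + (36.7) + (-29.75) = 0.  So z_0 = 5 is a root, |z_0| = 5.
Divide out the factor (1 - 0.2 z) = (1 - z/z0) (since 1/z0 = 0.2):
  P(z) = (1 - 0.2 z)(1 + (-1.39) z + (1.19) z^2)
  [check: z-coef -1.39 - (0.2) = -1.59; z^2-coef 1.19 - (0.2)(-1.39) = 1.468; z^3-coef -(0.2)(1.19) = -0.238.]
Remaining roots from the quadratic factor 1 + (-1.39) z + (1.19) z^2:
  Set 1 + (-1.39) z + (1.19) z^2 = 0, i.e. a z^2 + b z + c = 0 with a = 1.19, b = -1.39, c = 1.
  Discriminant D = b^2 - 4ac = (-1.39)^2 - 4*(1.19)*1 = 1.9321 - (4.76) = -2.8279.
  D < 0, so the roots are the complex-conjugate pair z = (-b +/- i sqrt(-D)) / (2a) = 0.584 +/- 0.7066i.
  For a conjugate pair |z|^2 = z * conj(z) = (product of roots) = c/a = 1/(1.19) = 0.840336, so |z| = sqrt(0.840336) = 0.9167 for both roots.
Moduli of all roots: 5.0000, 0.9167, 0.9167.
All moduli strictly greater than 1? No.
Verdict: Not invertible.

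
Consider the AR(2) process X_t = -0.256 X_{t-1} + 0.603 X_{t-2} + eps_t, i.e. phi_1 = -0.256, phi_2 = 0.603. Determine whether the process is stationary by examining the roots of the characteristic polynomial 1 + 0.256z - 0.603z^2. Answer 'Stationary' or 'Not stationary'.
\text{Stationary}

The AR(p) characteristic polynomial is P(z) = 1 + 0.256z - 0.603z^2.
Stationarity requires all roots to lie outside the unit circle, i.e. |z| > 1 for every root.
Set 1 + (0.256) z + (-0.603) z^2 = 0, i.e. a z^2 + b z + c = 0 with a = -0.603, b = 0.256, c = 1.
Discriminant D = b^2 - 4ac = (0.256)^2 - 4*(-0.603)*1 = 0.065536 - (-2.412) = 2.477536.
D >= 0, so the roots are real: z = (-b +/- sqrt(D)) / (2a) = (-0.256 +/- 1.574019) / (-1.206).
  z_1 = (-0.256 + 1.574019) / (-1.206) = -1.0929,   |z_1| = 1.0929.
  z_2 = (-0.256 - 1.574019) / (-1.206) = 1.5174,   |z_2| = 1.5174.
Moduli of all roots: 1.0929, 1.5174.
All moduli strictly greater than 1? Yes.
Verdict: Stationary.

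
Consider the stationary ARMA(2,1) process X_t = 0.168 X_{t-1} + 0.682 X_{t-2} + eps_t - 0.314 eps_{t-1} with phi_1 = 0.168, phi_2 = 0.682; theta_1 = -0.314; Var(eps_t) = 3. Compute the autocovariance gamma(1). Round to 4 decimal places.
\gamma(1) = 0.1896

Multiply the model equation by X_{t-k} and take expectations. With theta_0 = psi_0 = 1 and psi_j the MA(infinity) weights, this gives
  gamma(k) - sum_i phi_i gamma(k-i) = c_k,
  c_k = sigma^2 * sum_{j=k..q} theta_j psi_{j-k}   (c_k = 0 for k > q),
using gamma(-m) = gamma(m).
psi-weights needed (psi_j = theta_j + sum_i phi_i psi_{j-i}):
  psi_1 = theta_1 + phi_1 = -0.314 + (0.168) = -0.146
Right-hand sides:
  c_0 = sigma^2 (1 + theta_1 psi_1) = 3 * (1 + (-0.314)(-0.146)) = 3 * 1.045844 = 3.137532
  c_1 = sigma^2 theta_1 = 3 * (-0.314) = -0.942
  c_2 = 0
Equations for k = 0, 1, 2 (AR order 2, c_2 = 0):
  (E0) gamma(0) = phi_1 gamma(1) + phi_2 gamma(2) + c_0
  (E1) gamma(1) = phi_1 gamma(0) + phi_2 gamma(1) + c_1
  (E2) gamma(2) = phi_1 gamma(1) + phi_2 gamma(0)
From (E1): gamma(1) = A gamma(0) + B with
  A = phi_1 / (1 - phi_2) = 0.168 / 0.318 = 0.528302,   B = c_1 / (1 - phi_2) = -0.942 / 0.318 = -2.962264.
Insert (E2) into (E0): gamma(0) (1 - phi_2^2) = phi_1 (1 + phi_2) gamma(1) + c_0.
  phi_1 (1 + phi_2) = (0.168)(1.682) = 0.282576,   1 - phi_2^2 = 0.534876.
Replace gamma(1) by A gamma(0) + B and collect gamma(0):
  gamma(0) [0.534876 - (0.282576)(0.528302)] = (0.282576)(-2.962264) + 3.137532
  gamma(0) * 0.385591 = 2.300467
  gamma(0) = 2.300467 / 0.385591 = 5.966088.
  gamma(1) = A gamma(0) + B = (0.528302)(5.966088) + (-2.962264) = 0.189631.
Therefore gamma(1) = 0.1896 (to 4 decimal places).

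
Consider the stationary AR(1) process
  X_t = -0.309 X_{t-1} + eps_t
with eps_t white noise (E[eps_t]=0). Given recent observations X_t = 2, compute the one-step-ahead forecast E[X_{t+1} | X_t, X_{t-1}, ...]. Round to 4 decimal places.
E[X_{t+1} \mid \mathcal F_t] = -0.6180

For an AR(p) model X_t = c + sum_i phi_i X_{t-i} + eps_t, the
one-step-ahead conditional mean is
  E[X_{t+1} | X_t, ...] = c + sum_i phi_i X_{t+1-i}.
Substitute known values:
  E[X_{t+1} | ...] = (-0.309) * (2)
                   = -0.6180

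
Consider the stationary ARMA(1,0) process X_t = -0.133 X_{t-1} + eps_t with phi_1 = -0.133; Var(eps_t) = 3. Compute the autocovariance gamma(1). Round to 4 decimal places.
\gamma(1) = -0.4062

Multiply the model equation by X_{t-k} and take expectations. With theta_0 = psi_0 = 1 and psi_j the MA(infinity) weights, this gives
  gamma(k) - sum_i phi_i gamma(k-i) = c_k,
  c_k = sigma^2 * sum_{j=k..q} theta_j psi_{j-k}   (c_k = 0 for k > q),
using gamma(-m) = gamma(m).
Pure AR (q = 0): c_0 = sigma^2 = 3, c_k = 0 for k >= 1.
Equations for k = 0 and k = 1 (AR order 1):
  gamma(0) = phi_1 gamma(1) + c_0
  gamma(1) = phi_1 gamma(0) + c_1
Substituting the second into the first: gamma(0) (1 - phi_1^2) = c_0 + phi_1 c_1, so
  gamma(0) = c_0 / (1 - phi_1^2) = 3 / (1 - (-0.133)^2) = 3 / 0.982311 = 3.054023.
  gamma(1) = phi_1 gamma(0) = (-0.133)(3.054023) = -0.406185.
Therefore gamma(1) = -0.4062 (to 4 decimal places).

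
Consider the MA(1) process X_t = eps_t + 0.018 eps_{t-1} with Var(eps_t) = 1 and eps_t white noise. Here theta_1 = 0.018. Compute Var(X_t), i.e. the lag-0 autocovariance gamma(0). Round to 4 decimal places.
\gamma(0) = 1.0003

For an MA(q) process X_t = eps_t + sum_i theta_i eps_{t-i} with
Var(eps_t) = sigma^2, the variance is
  gamma(0) = sigma^2 * (1 + sum_i theta_i^2).
  sum_i theta_i^2 = (0.018)^2 = 0.000324.
  gamma(0) = 1 * (1 + 0.000324) = 1 * 1.000324 = 1.000324, which rounds to 1.0003.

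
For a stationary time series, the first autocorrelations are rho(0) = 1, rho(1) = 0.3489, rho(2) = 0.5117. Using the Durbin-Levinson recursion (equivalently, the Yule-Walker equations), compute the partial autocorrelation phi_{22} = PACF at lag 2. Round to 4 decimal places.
\phi_{22} = 0.4440

The PACF at lag k is phi_{kk}, the last component of the solution
to the Yule-Walker system G_k phi = r_k where
  (G_k)_{ij} = rho(|i - j|), (r_k)_i = rho(i), i,j = 1..k.
Equivalently, Durbin-Levinson gives phi_{kk} iteratively:
  phi_{11} = rho(1)
  phi_{kk} = [rho(k) - sum_{j=1..k-1} phi_{k-1,j} rho(k-j)]
            / [1 - sum_{j=1..k-1} phi_{k-1,j} rho(j)],
  phi_{k,j} = phi_{k-1,j} - phi_{kk} phi_{k-1,k-j},  j = 1..k-1.
Step k = 1:
  phi_11 = rho(1) = 0.3489.
Step k = 2:
  phi_22 = [rho(2) - phi_11 rho(1)] / [1 - phi_11 rho(1)] = [0.5117 - (0.3489)(0.3489)] / [1 - (0.3489)(0.3489)]
         = 0.38996879 / 0.87826879 = 0.444.
Therefore phi_{22} = 0.4440.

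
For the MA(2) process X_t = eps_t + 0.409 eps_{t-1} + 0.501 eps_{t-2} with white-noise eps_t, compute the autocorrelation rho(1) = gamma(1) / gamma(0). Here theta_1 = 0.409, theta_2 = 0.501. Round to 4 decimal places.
\rho(1) = 0.4329

For an MA(q) process with theta_0 = 1, the autocovariance is
  gamma(k) = sigma^2 * sum_{i=0..q-k} theta_i * theta_{i+k},
and rho(k) = gamma(k) / gamma(0). Sigma^2 cancels.
  numerator   = (1)*(0.409) + (0.409)*(0.501) = 0.613909.
  denominator = (1)^2 + (0.409)^2 + (0.501)^2 = 1.418282.
  rho(1) = 0.613909 / 1.418282 = 0.4329.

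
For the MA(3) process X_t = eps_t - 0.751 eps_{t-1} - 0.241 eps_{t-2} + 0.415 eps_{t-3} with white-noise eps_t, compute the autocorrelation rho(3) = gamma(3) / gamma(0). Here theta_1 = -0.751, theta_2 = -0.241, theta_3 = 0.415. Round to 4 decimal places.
\rho(3) = 0.2313

For an MA(q) process with theta_0 = 1, the autocovariance is
  gamma(k) = sigma^2 * sum_{i=0..q-k} theta_i * theta_{i+k},
and rho(k) = gamma(k) / gamma(0). Sigma^2 cancels.
  numerator   = (1)*(0.415) = 0.415.
  denominator = (1)^2 + (-0.751)^2 + (-0.241)^2 + (0.415)^2 = 1.794307.
  rho(3) = 0.415 / 1.794307 = 0.2313.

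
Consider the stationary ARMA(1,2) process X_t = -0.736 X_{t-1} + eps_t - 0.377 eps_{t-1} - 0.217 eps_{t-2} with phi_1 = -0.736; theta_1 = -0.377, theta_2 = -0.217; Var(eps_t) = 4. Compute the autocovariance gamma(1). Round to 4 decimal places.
\gamma(1) = -9.4621

Multiply the model equation by X_{t-k} and take expectations. With theta_0 = psi_0 = 1 and psi_j the MA(infinity) weights, this gives
  gamma(k) - sum_i phi_i gamma(k-i) = c_k,
  c_k = sigma^2 * sum_{j=k..q} theta_j psi_{j-k}   (c_k = 0 for k > q),
using gamma(-m) = gamma(m).
psi-weights needed (psi_j = theta_j + sum_i phi_i psi_{j-i}):
  psi_1 = theta_1 + phi_1 = -0.377 + (-0.736) = -1.113
  psi_2 = theta_2 + phi_1 psi_1 = -0.217 + (-0.736)(-1.113) = 0.602168
Right-hand sides:
  c_0 = sigma^2 (1 + theta_1 psi_1 + theta_2 psi_2) = 4 * (1 + (-0.377)(-1.113) + (-0.217)(0.602168)) = 4 * 1.288931 = 5.155722
  c_1 = sigma^2 (theta_1 + theta_2 psi_1) = 4 * (-0.377 + (-0.217)(-1.113)) = -0.541916
  c_2 = sigma^2 theta_2 = 4 * (-0.217) = -0.868
Equations for k = 0 and k = 1 (AR order 1):
  gamma(0) = phi_1 gamma(1) + c_0
  gamma(1) = phi_1 gamma(0) + c_1
Substituting the second into the first: gamma(0) (1 - phi_1^2) = c_0 + phi_1 c_1, so
  gamma(0) = (c_0 + phi_1 c_1) / (1 - phi_1^2) = (5.155722 + (-0.736)(-0.541916)) / (1 - (-0.736)^2) = 5.554572 / 0.458304 = 12.119843.
  gamma(1) = phi_1 gamma(0) + c_1 = (-0.736)(12.119843) + (-0.541916) = -9.46212.
Therefore gamma(1) = -9.4621 (to 4 decimal places).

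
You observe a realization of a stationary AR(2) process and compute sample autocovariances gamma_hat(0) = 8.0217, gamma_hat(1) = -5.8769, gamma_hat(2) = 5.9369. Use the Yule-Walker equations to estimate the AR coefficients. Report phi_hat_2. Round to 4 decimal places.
\hat\phi_{2} = 0.4390

The Yule-Walker equations for an AR(p) process read, in matrix form,
  Gamma_p phi = r_p,   with   (Gamma_p)_{ij} = gamma(|i - j|),
                       (r_p)_i = gamma(i),   i,j = 1..p.
Substitute the sample gammas (Toeplitz matrix and right-hand side of size 2):
  Gamma_p = [[8.0217, -5.8769], [-5.8769, 8.0217]]
  r_p     = [-5.8769, 5.9369]
Written out:
  8.0217 phi_1 - 5.8769 phi_2 = -5.8769
  -5.8769 phi_1 + 8.0217 phi_2 = 5.9369
Solve by Cramer's rule:
  det = gamma(0)^2 - gamma(1)^2 = (8.0217)^2 - (-5.8769)^2 = 64.34767089 - 34.53795361 = 29.80971728
  phi_hat_1 = [gamma(1) gamma(0) - gamma(1) gamma(2)] / det = [(-5.8769)(8.0217) - (-5.8769)(5.9369)] / 29.80971728 = -12.25216112 / 29.80971728 = -0.411
  phi_hat_2 = [gamma(0) gamma(2) - gamma(1)^2] / det = [(8.0217)(5.9369) - (-5.8769)^2] / 29.80971728 = 13.08607712 / 29.80971728 = 0.439
So phi_hat = [-0.4110, 0.4390].
Therefore phi_hat_2 = 0.4390.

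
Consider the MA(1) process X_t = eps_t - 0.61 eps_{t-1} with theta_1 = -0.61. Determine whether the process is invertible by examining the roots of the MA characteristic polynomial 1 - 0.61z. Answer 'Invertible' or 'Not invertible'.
\text{Invertible}

The MA(q) characteristic polynomial is P(z) = 1 - 0.61z.
Invertibility requires all roots to lie outside the unit circle, i.e. |z| > 1 for every root.
This is linear in z: 1 + (-0.61) z = 0  =>  z = -1/(-0.61) = 1.639344,  |z| = 1.639344.
Moduli of all roots: 1.6393.
All moduli strictly greater than 1? Yes.
Verdict: Invertible.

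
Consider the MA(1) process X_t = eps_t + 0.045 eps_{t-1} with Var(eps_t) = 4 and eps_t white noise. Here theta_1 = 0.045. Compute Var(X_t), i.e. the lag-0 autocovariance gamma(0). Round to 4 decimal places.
\gamma(0) = 4.0081

For an MA(q) process X_t = eps_t + sum_i theta_i eps_{t-i} with
Var(eps_t) = sigma^2, the variance is
  gamma(0) = sigma^2 * (1 + sum_i theta_i^2).
  sum_i theta_i^2 = (0.045)^2 = 0.002025.
  gamma(0) = 4 * (1 + 0.002025) = 4 * 1.002025 = 4.0081.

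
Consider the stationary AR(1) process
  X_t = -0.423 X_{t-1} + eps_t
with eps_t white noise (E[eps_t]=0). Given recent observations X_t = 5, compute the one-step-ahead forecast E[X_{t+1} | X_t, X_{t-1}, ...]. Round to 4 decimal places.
E[X_{t+1} \mid \mathcal F_t] = -2.1150

For an AR(p) model X_t = c + sum_i phi_i X_{t-i} + eps_t, the
one-step-ahead conditional mean is
  E[X_{t+1} | X_t, ...] = c + sum_i phi_i X_{t+1-i}.
Substitute known values:
  E[X_{t+1} | ...] = (-0.423) * (5)
                   = -2.1150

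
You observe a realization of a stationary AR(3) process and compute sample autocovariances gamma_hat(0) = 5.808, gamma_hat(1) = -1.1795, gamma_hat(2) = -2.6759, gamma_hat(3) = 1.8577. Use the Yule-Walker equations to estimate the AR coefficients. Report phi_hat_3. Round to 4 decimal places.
\hat\phi_{3} = 0.1020

The Yule-Walker equations for an AR(p) process read, in matrix form,
  Gamma_p phi = r_p,   with   (Gamma_p)_{ij} = gamma(|i - j|),
                       (r_p)_i = gamma(i),   i,j = 1..p.
Substitute the sample gammas (Toeplitz matrix and right-hand side of size 3):
  Gamma_p = [[5.808, -1.1795, -2.6759], [-1.1795, 5.808, -1.1795], [-2.6759, -1.1795, 5.808]]
  r_p     = [-1.1795, -2.6759, 1.8577]
Written out (R1..R3):
  (R1) 5.808 phi_1 - 1.1795 phi_2 - 2.6759 phi_3 = -1.1795
  (R2) -1.1795 phi_1 + 5.808 phi_2 - 1.1795 phi_3 = -2.6759
  (R3) -2.6759 phi_1 - 1.1795 phi_2 + 5.808 phi_3 = 1.8577
Gaussian elimination:
  R2 <- R2 - (-1.1795/5.808) R1 = R2 - (-0.203082) R1:  5.568465 phi_2 - 1.722927 phi_3 = -2.915435
  R3 <- R3 - (-2.6759/5.808) R1 = R3 - (-0.460727) R1:  -1.722927 phi_2 + 4.575142 phi_3 = 1.314273
  R3 <- R3 - (-1.722927/5.568465) R2 = R3 - (-0.309408) R2:  4.042055 phi_3 = 0.412214
Back-substitution:
  phi_hat_3 = 0.412214 / 4.042055 = 0.101981
  phi_hat_2 = (-2.915435 - (-1.722927)(0.101981)) / 5.568465 = -0.492008
  phi_hat_1 = (-1.1795 - (-1.1795)(-0.492008) - (-2.6759)(0.101981)) / 5.808 = -0.256014
So phi_hat = [-0.2560, -0.4920, 0.1020].
Therefore phi_hat_3 = 0.1020.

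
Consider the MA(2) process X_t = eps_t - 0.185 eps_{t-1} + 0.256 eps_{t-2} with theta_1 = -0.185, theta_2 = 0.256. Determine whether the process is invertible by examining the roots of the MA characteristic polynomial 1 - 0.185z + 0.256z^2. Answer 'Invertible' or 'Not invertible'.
\text{Invertible}

The MA(q) characteristic polynomial is P(z) = 1 - 0.185z + 0.256z^2.
Invertibility requires all roots to lie outside the unit circle, i.e. |z| > 1 for every root.
Set 1 + (-0.185) z + (0.256) z^2 = 0, i.e. a z^2 + b z + c = 0 with a = 0.256, b = -0.185, c = 1.
Discriminant D = b^2 - 4ac = (-0.185)^2 - 4*(0.256)*1 = 0.034225 - (1.024) = -0.989775.
D < 0, so the roots are the complex-conjugate pair z = (-b +/- i sqrt(-D)) / (2a) = 0.3613 +/- 1.9431i.
For a conjugate pair |z|^2 = z * conj(z) = (product of roots) = c/a = 1/(0.256) = 3.90625, so |z| = sqrt(3.90625) = 1.9764 for both roots.
Moduli of all roots: 1.9764, 1.9764.
All moduli strictly greater than 1? Yes.
Verdict: Invertible.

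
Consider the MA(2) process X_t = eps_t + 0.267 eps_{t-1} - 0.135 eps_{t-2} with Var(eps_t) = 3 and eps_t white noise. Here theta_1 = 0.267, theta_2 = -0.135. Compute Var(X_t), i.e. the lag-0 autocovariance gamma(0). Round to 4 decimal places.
\gamma(0) = 3.2685

For an MA(q) process X_t = eps_t + sum_i theta_i eps_{t-i} with
Var(eps_t) = sigma^2, the variance is
  gamma(0) = sigma^2 * (1 + sum_i theta_i^2).
  sum_i theta_i^2 = (0.267)^2 + (-0.135)^2 = 0.071289 + 0.018225 = 0.089514.
  gamma(0) = 3 * (1 + 0.089514) = 3 * 1.089514 = 3.268542, which rounds to 3.2685.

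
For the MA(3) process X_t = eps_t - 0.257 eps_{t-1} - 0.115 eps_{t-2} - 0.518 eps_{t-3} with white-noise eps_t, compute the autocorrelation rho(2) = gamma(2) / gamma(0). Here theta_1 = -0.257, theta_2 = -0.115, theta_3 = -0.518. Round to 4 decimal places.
\rho(2) = 0.0135

For an MA(q) process with theta_0 = 1, the autocovariance is
  gamma(k) = sigma^2 * sum_{i=0..q-k} theta_i * theta_{i+k},
and rho(k) = gamma(k) / gamma(0). Sigma^2 cancels.
  numerator   = (1)*(-0.115) + (-0.257)*(-0.518) = 0.018126.
  denominator = (1)^2 + (-0.257)^2 + (-0.115)^2 + (-0.518)^2 = 1.347598.
  rho(2) = 0.018126 / 1.347598 = 0.0135.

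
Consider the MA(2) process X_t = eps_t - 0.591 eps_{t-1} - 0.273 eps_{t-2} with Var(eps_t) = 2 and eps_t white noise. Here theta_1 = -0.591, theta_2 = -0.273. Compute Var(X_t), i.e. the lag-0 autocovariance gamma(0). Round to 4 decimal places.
\gamma(0) = 2.8476

For an MA(q) process X_t = eps_t + sum_i theta_i eps_{t-i} with
Var(eps_t) = sigma^2, the variance is
  gamma(0) = sigma^2 * (1 + sum_i theta_i^2).
  sum_i theta_i^2 = (-0.591)^2 + (-0.273)^2 = 0.349281 + 0.074529 = 0.42381.
  gamma(0) = 2 * (1 + 0.42381) = 2 * 1.42381 = 2.84762, which rounds to 2.8476.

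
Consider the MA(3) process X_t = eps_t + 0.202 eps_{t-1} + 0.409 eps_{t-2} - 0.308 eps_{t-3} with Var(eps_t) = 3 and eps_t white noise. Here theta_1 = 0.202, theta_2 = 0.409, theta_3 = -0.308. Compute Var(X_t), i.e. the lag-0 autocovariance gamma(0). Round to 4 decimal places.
\gamma(0) = 3.9088

For an MA(q) process X_t = eps_t + sum_i theta_i eps_{t-i} with
Var(eps_t) = sigma^2, the variance is
  gamma(0) = sigma^2 * (1 + sum_i theta_i^2).
  sum_i theta_i^2 = (0.202)^2 + (0.409)^2 + (-0.308)^2 = 0.040804 + 0.167281 + 0.094864 = 0.302949.
  gamma(0) = 3 * (1 + 0.302949) = 3 * 1.302949 = 3.908847, which rounds to 3.9088.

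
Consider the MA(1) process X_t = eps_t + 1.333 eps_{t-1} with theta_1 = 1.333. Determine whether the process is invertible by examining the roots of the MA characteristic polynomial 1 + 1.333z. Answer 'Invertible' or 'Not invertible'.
\text{Not invertible}

The MA(q) characteristic polynomial is P(z) = 1 + 1.333z.
Invertibility requires all roots to lie outside the unit circle, i.e. |z| > 1 for every root.
This is linear in z: 1 + (1.333) z = 0  =>  z = -1/(1.333) = -0.750188,  |z| = 0.750188.
Moduli of all roots: 0.7502.
All moduli strictly greater than 1? No.
Verdict: Not invertible.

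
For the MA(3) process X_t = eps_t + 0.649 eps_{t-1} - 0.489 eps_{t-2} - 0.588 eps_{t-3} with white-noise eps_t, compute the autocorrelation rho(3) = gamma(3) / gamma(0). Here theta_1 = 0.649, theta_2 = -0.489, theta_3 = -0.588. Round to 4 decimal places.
\rho(3) = -0.2931

For an MA(q) process with theta_0 = 1, the autocovariance is
  gamma(k) = sigma^2 * sum_{i=0..q-k} theta_i * theta_{i+k},
and rho(k) = gamma(k) / gamma(0). Sigma^2 cancels.
  numerator   = (1)*(-0.588) = -0.588.
  denominator = (1)^2 + (0.649)^2 + (-0.489)^2 + (-0.588)^2 = 2.006066.
  rho(3) = -0.588 / 2.006066 = -0.2931.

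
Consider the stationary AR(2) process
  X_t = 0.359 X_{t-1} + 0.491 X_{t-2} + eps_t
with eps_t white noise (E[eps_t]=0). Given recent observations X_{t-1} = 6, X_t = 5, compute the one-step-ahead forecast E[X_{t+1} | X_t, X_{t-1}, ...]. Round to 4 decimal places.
E[X_{t+1} \mid \mathcal F_t] = 4.7410

For an AR(p) model X_t = c + sum_i phi_i X_{t-i} + eps_t, the
one-step-ahead conditional mean is
  E[X_{t+1} | X_t, ...] = c + sum_i phi_i X_{t+1-i}.
Substitute known values:
  E[X_{t+1} | ...] = (0.359) * (5) + (0.491) * (6)
                   = 4.7410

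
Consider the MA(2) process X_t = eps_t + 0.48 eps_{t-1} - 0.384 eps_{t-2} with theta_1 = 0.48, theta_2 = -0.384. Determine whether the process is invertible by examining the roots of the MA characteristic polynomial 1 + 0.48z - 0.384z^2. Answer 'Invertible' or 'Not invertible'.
\text{Invertible}

The MA(q) characteristic polynomial is P(z) = 1 + 0.48z - 0.384z^2.
Invertibility requires all roots to lie outside the unit circle, i.e. |z| > 1 for every root.
Set 1 + (0.48) z + (-0.384) z^2 = 0, i.e. a z^2 + b z + c = 0 with a = -0.384, b = 0.48, c = 1.
Discriminant D = b^2 - 4ac = (0.48)^2 - 4*(-0.384)*1 = 0.2304 - (-1.536) = 1.7664.
D >= 0, so the roots are real: z = (-b +/- sqrt(D)) / (2a) = (-0.48 +/- 1.32906) / (-0.768).
  z_1 = (-0.48 + 1.32906) / (-0.768) = -1.1055,   |z_1| = 1.1055.
  z_2 = (-0.48 - 1.32906) / (-0.768) = 2.3555,   |z_2| = 2.3555.
Moduli of all roots: 1.1055, 2.3555.
All moduli strictly greater than 1? Yes.
Verdict: Invertible.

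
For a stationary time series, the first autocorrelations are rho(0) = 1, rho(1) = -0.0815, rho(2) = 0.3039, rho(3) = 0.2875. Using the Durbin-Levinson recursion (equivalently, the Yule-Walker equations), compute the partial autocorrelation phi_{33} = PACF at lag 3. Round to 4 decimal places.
\phi_{33} = 0.3640

The PACF at lag k is phi_{kk}, the last component of the solution
to the Yule-Walker system G_k phi = r_k where
  (G_k)_{ij} = rho(|i - j|), (r_k)_i = rho(i), i,j = 1..k.
Equivalently, Durbin-Levinson gives phi_{kk} iteratively:
  phi_{11} = rho(1)
  phi_{kk} = [rho(k) - sum_{j=1..k-1} phi_{k-1,j} rho(k-j)]
            / [1 - sum_{j=1..k-1} phi_{k-1,j} rho(j)],
  phi_{k,j} = phi_{k-1,j} - phi_{kk} phi_{k-1,k-j},  j = 1..k-1.
Step k = 1:
  phi_11 = rho(1) = -0.0815.
Step k = 2:
  phi_22 = [rho(2) - phi_11 rho(1)] / [1 - phi_11 rho(1)] = [0.3039 - (-0.0815)(-0.0815)] / [1 - (-0.0815)(-0.0815)]
         = 0.29725775 / 0.99335775 = 0.299245.
  Update: phi_21 = phi_11 - phi_22 phi_11 = -0.0815 - (0.299245)(-0.0815) = -0.057111.
Step k = 3:
  phi_33 = [rho(3) - phi_21 rho(2) - phi_22 rho(1)] / [1 - phi_21 rho(1) - phi_22 rho(2)]
    numerator   = 0.2875 - (-0.057111)(0.3039) - (0.299245)(-0.0815) = 0.32924469
    denominator = 1 - (-0.057111)(-0.0815) - (0.299245)(0.3039) = 0.90440473
  phi_33 = 0.32924469 / 0.90440473 = 0.364.
Therefore phi_{33} = 0.3640.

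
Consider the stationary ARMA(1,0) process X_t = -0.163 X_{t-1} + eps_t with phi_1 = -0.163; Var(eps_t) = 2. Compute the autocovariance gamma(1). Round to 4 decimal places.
\gamma(1) = -0.3349

Multiply the model equation by X_{t-k} and take expectations. With theta_0 = psi_0 = 1 and psi_j the MA(infinity) weights, this gives
  gamma(k) - sum_i phi_i gamma(k-i) = c_k,
  c_k = sigma^2 * sum_{j=k..q} theta_j psi_{j-k}   (c_k = 0 for k > q),
using gamma(-m) = gamma(m).
Pure AR (q = 0): c_0 = sigma^2 = 2, c_k = 0 for k >= 1.
Equations for k = 0 and k = 1 (AR order 1):
  gamma(0) = phi_1 gamma(1) + c_0
  gamma(1) = phi_1 gamma(0) + c_1
Substituting the second into the first: gamma(0) (1 - phi_1^2) = c_0 + phi_1 c_1, so
  gamma(0) = c_0 / (1 - phi_1^2) = 2 / (1 - (-0.163)^2) = 2 / 0.973431 = 2.054588.
  gamma(1) = phi_1 gamma(0) = (-0.163)(2.054588) = -0.334898.
Therefore gamma(1) = -0.3349 (to 4 decimal places).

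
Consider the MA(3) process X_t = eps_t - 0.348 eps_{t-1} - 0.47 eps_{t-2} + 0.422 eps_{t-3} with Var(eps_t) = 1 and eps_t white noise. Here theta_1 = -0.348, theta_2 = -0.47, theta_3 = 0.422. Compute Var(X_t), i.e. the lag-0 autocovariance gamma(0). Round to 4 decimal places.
\gamma(0) = 1.5201

For an MA(q) process X_t = eps_t + sum_i theta_i eps_{t-i} with
Var(eps_t) = sigma^2, the variance is
  gamma(0) = sigma^2 * (1 + sum_i theta_i^2).
  sum_i theta_i^2 = (-0.348)^2 + (-0.47)^2 + (0.422)^2 = 0.121104 + 0.2209 + 0.178084 = 0.520088.
  gamma(0) = 1 * (1 + 0.520088) = 1 * 1.520088 = 1.520088, which rounds to 1.5201.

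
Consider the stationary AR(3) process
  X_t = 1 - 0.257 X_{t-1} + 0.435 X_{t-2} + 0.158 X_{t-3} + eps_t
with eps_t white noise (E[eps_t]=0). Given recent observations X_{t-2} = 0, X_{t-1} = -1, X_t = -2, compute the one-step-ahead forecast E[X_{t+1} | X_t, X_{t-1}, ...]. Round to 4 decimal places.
E[X_{t+1} \mid \mathcal F_t] = 1.0790

For an AR(p) model X_t = c + sum_i phi_i X_{t-i} + eps_t, the
one-step-ahead conditional mean is
  E[X_{t+1} | X_t, ...] = c + sum_i phi_i X_{t+1-i}.
Substitute known values:
  E[X_{t+1} | ...] = 1 + (-0.257) * (-2) + (0.435) * (-1) + (0.158) * (0)
                   = 1.0790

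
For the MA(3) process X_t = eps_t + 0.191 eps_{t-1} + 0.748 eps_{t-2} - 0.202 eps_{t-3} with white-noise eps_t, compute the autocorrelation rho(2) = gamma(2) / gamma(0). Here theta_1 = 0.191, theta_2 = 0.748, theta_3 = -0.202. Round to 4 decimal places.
\rho(2) = 0.4334

For an MA(q) process with theta_0 = 1, the autocovariance is
  gamma(k) = sigma^2 * sum_{i=0..q-k} theta_i * theta_{i+k},
and rho(k) = gamma(k) / gamma(0). Sigma^2 cancels.
  numerator   = (1)*(0.748) + (0.191)*(-0.202) = 0.709418.
  denominator = (1)^2 + (0.191)^2 + (0.748)^2 + (-0.202)^2 = 1.636789.
  rho(2) = 0.709418 / 1.636789 = 0.4334.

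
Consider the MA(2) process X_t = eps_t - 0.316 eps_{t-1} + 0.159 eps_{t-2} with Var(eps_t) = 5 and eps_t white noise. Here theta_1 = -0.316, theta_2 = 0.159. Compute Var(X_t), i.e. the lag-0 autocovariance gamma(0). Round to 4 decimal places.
\gamma(0) = 5.6257

For an MA(q) process X_t = eps_t + sum_i theta_i eps_{t-i} with
Var(eps_t) = sigma^2, the variance is
  gamma(0) = sigma^2 * (1 + sum_i theta_i^2).
  sum_i theta_i^2 = (-0.316)^2 + (0.159)^2 = 0.099856 + 0.025281 = 0.125137.
  gamma(0) = 5 * (1 + 0.125137) = 5 * 1.125137 = 5.625685, which rounds to 5.6257.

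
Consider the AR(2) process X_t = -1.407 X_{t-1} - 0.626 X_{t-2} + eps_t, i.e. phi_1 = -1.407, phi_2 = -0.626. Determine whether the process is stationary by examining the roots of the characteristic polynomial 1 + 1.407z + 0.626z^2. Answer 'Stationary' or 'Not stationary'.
\text{Stationary}

The AR(p) characteristic polynomial is P(z) = 1 + 1.407z + 0.626z^2.
Stationarity requires all roots to lie outside the unit circle, i.e. |z| > 1 for every root.
Set 1 + (1.407) z + (0.626) z^2 = 0, i.e. a z^2 + b z + c = 0 with a = 0.626, b = 1.407, c = 1.
Discriminant D = b^2 - 4ac = (1.407)^2 - 4*(0.626)*1 = 1.979649 - (2.504) = -0.524351.
D < 0, so the roots are the complex-conjugate pair z = (-b +/- i sqrt(-D)) / (2a) = -1.1238 +/- 0.5784i.
For a conjugate pair |z|^2 = z * conj(z) = (product of roots) = c/a = 1/(0.626) = 1.597444, so |z| = sqrt(1.597444) = 1.2639 for both roots.
Moduli of all roots: 1.2639, 1.2639.
All moduli strictly greater than 1? Yes.
Verdict: Stationary.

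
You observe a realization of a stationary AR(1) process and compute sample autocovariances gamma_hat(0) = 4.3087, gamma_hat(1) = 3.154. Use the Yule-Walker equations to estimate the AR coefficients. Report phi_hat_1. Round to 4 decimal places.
\hat\phi_{1} = 0.7320

The Yule-Walker equations for an AR(p) process read, in matrix form,
  Gamma_p phi = r_p,   with   (Gamma_p)_{ij} = gamma(|i - j|),
                       (r_p)_i = gamma(i),   i,j = 1..p.
Substitute the sample gammas (Toeplitz matrix and right-hand side of size 1):
  Gamma_p = [[4.3087]]
  r_p     = [3.154]
With p = 1 this is the single equation gamma(0) phi_1 = gamma(1):
  phi_hat_1 = gamma(1) / gamma(0) = 3.154 / 4.3087 = 0.7320.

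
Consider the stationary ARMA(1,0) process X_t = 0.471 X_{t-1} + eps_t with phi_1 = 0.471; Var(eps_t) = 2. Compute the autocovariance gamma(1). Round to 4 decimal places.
\gamma(1) = 1.2105

Multiply the model equation by X_{t-k} and take expectations. With theta_0 = psi_0 = 1 and psi_j the MA(infinity) weights, this gives
  gamma(k) - sum_i phi_i gamma(k-i) = c_k,
  c_k = sigma^2 * sum_{j=k..q} theta_j psi_{j-k}   (c_k = 0 for k > q),
using gamma(-m) = gamma(m).
Pure AR (q = 0): c_0 = sigma^2 = 2, c_k = 0 for k >= 1.
Equations for k = 0 and k = 1 (AR order 1):
  gamma(0) = phi_1 gamma(1) + c_0
  gamma(1) = phi_1 gamma(0) + c_1
Substituting the second into the first: gamma(0) (1 - phi_1^2) = c_0 + phi_1 c_1, so
  gamma(0) = c_0 / (1 - phi_1^2) = 2 / (1 - (0.471)^2) = 2 / 0.778159 = 2.570169.
  gamma(1) = phi_1 gamma(0) = (0.471)(2.570169) = 1.21055.
Therefore gamma(1) = 1.2105 (to 4 decimal places).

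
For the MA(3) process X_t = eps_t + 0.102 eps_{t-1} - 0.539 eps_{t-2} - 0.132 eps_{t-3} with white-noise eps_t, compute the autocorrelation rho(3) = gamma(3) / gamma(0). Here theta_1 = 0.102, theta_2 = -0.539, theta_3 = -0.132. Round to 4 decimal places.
\rho(3) = -0.1001

For an MA(q) process with theta_0 = 1, the autocovariance is
  gamma(k) = sigma^2 * sum_{i=0..q-k} theta_i * theta_{i+k},
and rho(k) = gamma(k) / gamma(0). Sigma^2 cancels.
  numerator   = (1)*(-0.132) = -0.132.
  denominator = (1)^2 + (0.102)^2 + (-0.539)^2 + (-0.132)^2 = 1.318349.
  rho(3) = -0.132 / 1.318349 = -0.1001.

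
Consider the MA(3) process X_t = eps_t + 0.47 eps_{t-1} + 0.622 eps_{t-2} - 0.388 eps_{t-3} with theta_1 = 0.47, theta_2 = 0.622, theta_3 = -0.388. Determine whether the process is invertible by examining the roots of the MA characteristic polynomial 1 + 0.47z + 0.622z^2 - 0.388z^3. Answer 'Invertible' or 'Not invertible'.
\text{Invertible}

The MA(q) characteristic polynomial is P(z) = 1 + 0.47z + 0.622z^2 - 0.388z^3.
Invertibility requires all roots to lie outside the unit circle, i.e. |z| > 1 for every root.
Degree 3: look for a simple real root z0 first, then factor out (1 - z/z0) and solve the remaining quadratic.
Testing z0 = 2.5: P(2.5) = 1 + (0.47)(2.5) + (0.622)(2.5)^2 + (-0.388)(2.5)^3
  = 1 + (1.175) + (3.8875) + (-6.0625) = 0.  So z_0 = 2.5 is a root, |z_0| = 2.5.
Divide out the factor (1 - 0.4 z) = (1 - z/z0) (since 1/z0 = 0.4):
  P(z) = (1 - 0.4 z)(1 + (0.87) z + (0.97) z^2)
  [check: z-coef 0.87 - (0.4) = 0.47; z^2-coef 0.97 - (0.4)(0.87) = 0.622; z^3-coef -(0.4)(0.97) = -0.388.]
Remaining roots from the quadratic factor 1 + (0.87) z + (0.97) z^2:
  Set 1 + (0.87) z + (0.97) z^2 = 0, i.e. a z^2 + b z + c = 0 with a = 0.97, b = 0.87, c = 1.
  Discriminant D = b^2 - 4ac = (0.87)^2 - 4*(0.97)*1 = 0.7569 - (3.88) = -3.1231.
  D < 0, so the roots are the complex-conjugate pair z = (-b +/- i sqrt(-D)) / (2a) = -0.4485 +/- 0.9109i.
  For a conjugate pair |z|^2 = z * conj(z) = (product of roots) = c/a = 1/(0.97) = 1.030928, so |z| = sqrt(1.030928) = 1.0153 for both roots.
Moduli of all roots: 2.5000, 1.0153, 1.0153.
All moduli strictly greater than 1? Yes.
Verdict: Invertible.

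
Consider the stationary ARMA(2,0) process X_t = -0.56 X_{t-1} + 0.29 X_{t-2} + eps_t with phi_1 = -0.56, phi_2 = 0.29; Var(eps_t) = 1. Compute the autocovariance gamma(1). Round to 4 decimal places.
\gamma(1) = -2.2788

Multiply the model equation by X_{t-k} and take expectations. With theta_0 = psi_0 = 1 and psi_j the MA(infinity) weights, this gives
  gamma(k) - sum_i phi_i gamma(k-i) = c_k,
  c_k = sigma^2 * sum_{j=k..q} theta_j psi_{j-k}   (c_k = 0 for k > q),
using gamma(-m) = gamma(m).
Pure AR (q = 0): c_0 = sigma^2 = 1, c_k = 0 for k >= 1.
Equations for k = 0, 1, 2 (AR order 2, c_2 = 0):
  (E0) gamma(0) = phi_1 gamma(1) + phi_2 gamma(2) + c_0
  (E1) gamma(1) = phi_1 gamma(0) + phi_2 gamma(1) + c_1
  (E2) gamma(2) = phi_1 gamma(1) + phi_2 gamma(0)
From (E1): gamma(1) = A gamma(0) + B with
  A = phi_1 / (1 - phi_2) = -0.56 / 0.71 = -0.788732,   B = c_1 / (1 - phi_2) = 0 / 0.71 = 0.
Insert (E2) into (E0): gamma(0) (1 - phi_2^2) = phi_1 (1 + phi_2) gamma(1) + c_0.
  phi_1 (1 + phi_2) = (-0.56)(1.29) = -0.7224,   1 - phi_2^2 = 0.9159.
Replace gamma(1) by A gamma(0) + B and collect gamma(0):
  gamma(0) [0.9159 - (-0.7224)(-0.788732)] = c_0 = 1
  gamma(0) * 0.34612 = 1
  gamma(0) = 1 / 0.34612 = 2.889174.
  gamma(1) = A gamma(0) = (-0.788732)(2.889174) = -2.278785.
Therefore gamma(1) = -2.2788 (to 4 decimal places).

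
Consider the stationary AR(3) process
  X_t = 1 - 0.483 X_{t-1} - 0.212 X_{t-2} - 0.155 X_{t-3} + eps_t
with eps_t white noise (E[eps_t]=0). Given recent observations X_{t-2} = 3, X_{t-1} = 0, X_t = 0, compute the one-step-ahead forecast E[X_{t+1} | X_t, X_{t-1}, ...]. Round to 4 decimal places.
E[X_{t+1} \mid \mathcal F_t] = 0.5350

For an AR(p) model X_t = c + sum_i phi_i X_{t-i} + eps_t, the
one-step-ahead conditional mean is
  E[X_{t+1} | X_t, ...] = c + sum_i phi_i X_{t+1-i}.
Substitute known values:
  E[X_{t+1} | ...] = 1 + (-0.483) * (0) + (-0.212) * (0) + (-0.155) * (3)
                   = 0.5350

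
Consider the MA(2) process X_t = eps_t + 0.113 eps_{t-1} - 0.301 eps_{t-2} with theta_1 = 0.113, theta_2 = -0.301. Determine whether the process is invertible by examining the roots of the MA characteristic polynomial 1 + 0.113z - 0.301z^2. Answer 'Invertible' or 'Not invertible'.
\text{Invertible}

The MA(q) characteristic polynomial is P(z) = 1 + 0.113z - 0.301z^2.
Invertibility requires all roots to lie outside the unit circle, i.e. |z| > 1 for every root.
Set 1 + (0.113) z + (-0.301) z^2 = 0, i.e. a z^2 + b z + c = 0 with a = -0.301, b = 0.113, c = 1.
Discriminant D = b^2 - 4ac = (0.113)^2 - 4*(-0.301)*1 = 0.012769 - (-1.204) = 1.216769.
D >= 0, so the roots are real: z = (-b +/- sqrt(D)) / (2a) = (-0.113 +/- 1.103073) / (-0.602).
  z_1 = (-0.113 + 1.103073) / (-0.602) = -1.6446,   |z_1| = 1.6446.
  z_2 = (-0.113 - 1.103073) / (-0.602) = 2.0201,   |z_2| = 2.0201.
Moduli of all roots: 1.6446, 2.0201.
All moduli strictly greater than 1? Yes.
Verdict: Invertible.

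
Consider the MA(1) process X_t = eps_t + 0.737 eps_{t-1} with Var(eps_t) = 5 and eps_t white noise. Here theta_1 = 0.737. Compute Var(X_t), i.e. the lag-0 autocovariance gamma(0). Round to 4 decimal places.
\gamma(0) = 7.7158

For an MA(q) process X_t = eps_t + sum_i theta_i eps_{t-i} with
Var(eps_t) = sigma^2, the variance is
  gamma(0) = sigma^2 * (1 + sum_i theta_i^2).
  sum_i theta_i^2 = (0.737)^2 = 0.543169.
  gamma(0) = 5 * (1 + 0.543169) = 5 * 1.543169 = 7.715845, which rounds to 7.7158.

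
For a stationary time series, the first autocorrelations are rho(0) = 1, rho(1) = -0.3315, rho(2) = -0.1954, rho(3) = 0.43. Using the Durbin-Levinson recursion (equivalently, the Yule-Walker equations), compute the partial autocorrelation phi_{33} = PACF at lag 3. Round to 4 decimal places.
\phi_{33} = 0.2920

The PACF at lag k is phi_{kk}, the last component of the solution
to the Yule-Walker system G_k phi = r_k where
  (G_k)_{ij} = rho(|i - j|), (r_k)_i = rho(i), i,j = 1..k.
Equivalently, Durbin-Levinson gives phi_{kk} iteratively:
  phi_{11} = rho(1)
  phi_{kk} = [rho(k) - sum_{j=1..k-1} phi_{k-1,j} rho(k-j)]
            / [1 - sum_{j=1..k-1} phi_{k-1,j} rho(j)],
  phi_{k,j} = phi_{k-1,j} - phi_{kk} phi_{k-1,k-j},  j = 1..k-1.
Step k = 1:
  phi_11 = rho(1) = -0.3315.
Step k = 2:
  phi_22 = [rho(2) - phi_11 rho(1)] / [1 - phi_11 rho(1)] = [-0.1954 - (-0.3315)(-0.3315)] / [1 - (-0.3315)(-0.3315)]
         = -0.30529225 / 0.89010775 = -0.342983.
  Update: phi_21 = phi_11 - phi_22 phi_11 = -0.3315 - (-0.342983)(-0.3315) = -0.445199.
Step k = 3:
  phi_33 = [rho(3) - phi_21 rho(2) - phi_22 rho(1)] / [1 - phi_21 rho(1) - phi_22 rho(2)]
    numerator   = 0.43 - (-0.445199)(-0.1954) - (-0.342983)(-0.3315) = 0.22930909
    denominator = 1 - (-0.445199)(-0.3315) - (-0.342983)(-0.1954) = 0.78539755
  phi_33 = 0.22930909 / 0.78539755 = 0.292.
Therefore phi_{33} = 0.2920.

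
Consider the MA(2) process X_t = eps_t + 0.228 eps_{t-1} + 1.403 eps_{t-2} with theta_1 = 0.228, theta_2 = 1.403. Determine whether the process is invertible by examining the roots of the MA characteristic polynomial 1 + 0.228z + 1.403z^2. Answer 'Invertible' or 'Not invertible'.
\text{Not invertible}

The MA(q) characteristic polynomial is P(z) = 1 + 0.228z + 1.403z^2.
Invertibility requires all roots to lie outside the unit circle, i.e. |z| > 1 for every root.
Set 1 + (0.228) z + (1.403) z^2 = 0, i.e. a z^2 + b z + c = 0 with a = 1.403, b = 0.228, c = 1.
Discriminant D = b^2 - 4ac = (0.228)^2 - 4*(1.403)*1 = 0.051984 - (5.612) = -5.560016.
D < 0, so the roots are the complex-conjugate pair z = (-b +/- i sqrt(-D)) / (2a) = -0.0813 +/- 0.8403i.
For a conjugate pair |z|^2 = z * conj(z) = (product of roots) = c/a = 1/(1.403) = 0.712758, so |z| = sqrt(0.712758) = 0.8443 for both roots.
Moduli of all roots: 0.8443, 0.8443.
All moduli strictly greater than 1? No.
Verdict: Not invertible.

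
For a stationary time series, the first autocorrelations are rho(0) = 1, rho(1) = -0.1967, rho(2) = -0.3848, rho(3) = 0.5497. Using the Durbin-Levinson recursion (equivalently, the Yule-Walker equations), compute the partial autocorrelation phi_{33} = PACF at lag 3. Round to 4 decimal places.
\phi_{33} = 0.4569

The PACF at lag k is phi_{kk}, the last component of the solution
to the Yule-Walker system G_k phi = r_k where
  (G_k)_{ij} = rho(|i - j|), (r_k)_i = rho(i), i,j = 1..k.
Equivalently, Durbin-Levinson gives phi_{kk} iteratively:
  phi_{11} = rho(1)
  phi_{kk} = [rho(k) - sum_{j=1..k-1} phi_{k-1,j} rho(k-j)]
            / [1 - sum_{j=1..k-1} phi_{k-1,j} rho(j)],
  phi_{k,j} = phi_{k-1,j} - phi_{kk} phi_{k-1,k-j},  j = 1..k-1.
Step k = 1:
  phi_11 = rho(1) = -0.1967.
Step k = 2:
  phi_22 = [rho(2) - phi_11 rho(1)] / [1 - phi_11 rho(1)] = [-0.3848 - (-0.1967)(-0.1967)] / [1 - (-0.1967)(-0.1967)]
         = -0.42349089 / 0.96130911 = -0.440536.
  Update: phi_21 = phi_11 - phi_22 phi_11 = -0.1967 - (-0.440536)(-0.1967) = -0.283353.
Step k = 3:
  phi_33 = [rho(3) - phi_21 rho(2) - phi_22 rho(1)] / [1 - phi_21 rho(1) - phi_22 rho(2)]
    numerator   = 0.5497 - (-0.283353)(-0.3848) - (-0.440536)(-0.1967) = 0.35401228
    denominator = 1 - (-0.283353)(-0.1967) - (-0.440536)(-0.3848) = 0.77474629
  phi_33 = 0.35401228 / 0.77474629 = 0.4569.
Therefore phi_{33} = 0.4569.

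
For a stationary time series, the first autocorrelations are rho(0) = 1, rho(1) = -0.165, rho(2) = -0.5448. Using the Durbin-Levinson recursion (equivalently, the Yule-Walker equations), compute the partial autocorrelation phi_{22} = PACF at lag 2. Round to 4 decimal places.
\phi_{22} = -0.5880

The PACF at lag k is phi_{kk}, the last component of the solution
to the Yule-Walker system G_k phi = r_k where
  (G_k)_{ij} = rho(|i - j|), (r_k)_i = rho(i), i,j = 1..k.
Equivalently, Durbin-Levinson gives phi_{kk} iteratively:
  phi_{11} = rho(1)
  phi_{kk} = [rho(k) - sum_{j=1..k-1} phi_{k-1,j} rho(k-j)]
            / [1 - sum_{j=1..k-1} phi_{k-1,j} rho(j)],
  phi_{k,j} = phi_{k-1,j} - phi_{kk} phi_{k-1,k-j},  j = 1..k-1.
Step k = 1:
  phi_11 = rho(1) = -0.165.
Step k = 2:
  phi_22 = [rho(2) - phi_11 rho(1)] / [1 - phi_11 rho(1)] = [-0.5448 - (-0.165)(-0.165)] / [1 - (-0.165)(-0.165)]
         = -0.572025 / 0.972775 = -0.588.
Therefore phi_{22} = -0.5880.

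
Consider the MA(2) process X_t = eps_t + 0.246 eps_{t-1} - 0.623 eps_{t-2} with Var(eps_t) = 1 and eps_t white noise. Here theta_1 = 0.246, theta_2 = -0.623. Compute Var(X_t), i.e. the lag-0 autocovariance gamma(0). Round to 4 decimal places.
\gamma(0) = 1.4486

For an MA(q) process X_t = eps_t + sum_i theta_i eps_{t-i} with
Var(eps_t) = sigma^2, the variance is
  gamma(0) = sigma^2 * (1 + sum_i theta_i^2).
  sum_i theta_i^2 = (0.246)^2 + (-0.623)^2 = 0.060516 + 0.388129 = 0.448645.
  gamma(0) = 1 * (1 + 0.448645) = 1 * 1.448645 = 1.448645, which rounds to 1.4486.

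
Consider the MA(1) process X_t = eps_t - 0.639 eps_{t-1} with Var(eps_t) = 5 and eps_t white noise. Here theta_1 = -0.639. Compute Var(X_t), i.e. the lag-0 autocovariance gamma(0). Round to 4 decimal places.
\gamma(0) = 7.0416

For an MA(q) process X_t = eps_t + sum_i theta_i eps_{t-i} with
Var(eps_t) = sigma^2, the variance is
  gamma(0) = sigma^2 * (1 + sum_i theta_i^2).
  sum_i theta_i^2 = (-0.639)^2 = 0.408321.
  gamma(0) = 5 * (1 + 0.408321) = 5 * 1.408321 = 7.041605, which rounds to 7.0416.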